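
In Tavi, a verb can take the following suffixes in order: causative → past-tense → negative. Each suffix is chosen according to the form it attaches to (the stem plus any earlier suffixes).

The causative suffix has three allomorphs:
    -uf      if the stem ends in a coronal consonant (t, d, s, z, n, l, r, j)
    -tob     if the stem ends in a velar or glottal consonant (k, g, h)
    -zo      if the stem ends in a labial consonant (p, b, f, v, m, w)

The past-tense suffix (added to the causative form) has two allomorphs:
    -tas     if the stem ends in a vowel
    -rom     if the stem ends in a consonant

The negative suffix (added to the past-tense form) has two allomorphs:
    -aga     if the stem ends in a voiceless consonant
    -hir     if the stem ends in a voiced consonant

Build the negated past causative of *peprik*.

pepriktobromhir

*peprik* — final consonant /k/ (velar/glottal) → -tob → *pepriktob*.
The causative form *pepriktob*: final sound = /b/, a consonant → -rom → *pepriktobrom*.
The past-tense form *pepriktobrom* — final consonant /m/ (voiced) → -hir → *pepriktobromhir*.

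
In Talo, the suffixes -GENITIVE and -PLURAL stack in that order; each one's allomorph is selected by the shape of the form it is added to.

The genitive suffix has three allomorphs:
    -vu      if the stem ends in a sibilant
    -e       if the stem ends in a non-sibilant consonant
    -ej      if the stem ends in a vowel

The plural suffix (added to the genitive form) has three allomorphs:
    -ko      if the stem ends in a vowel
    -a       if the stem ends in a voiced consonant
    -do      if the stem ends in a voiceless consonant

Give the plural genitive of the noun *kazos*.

kazosvuko

*kazos*: final sound = /s/, a sibilant → -vu → *kazosvu*.
Since the final sound of the genitive form *kazosvu* is /u/ (a vowel), it takes -ko, giving *kazosvuko*.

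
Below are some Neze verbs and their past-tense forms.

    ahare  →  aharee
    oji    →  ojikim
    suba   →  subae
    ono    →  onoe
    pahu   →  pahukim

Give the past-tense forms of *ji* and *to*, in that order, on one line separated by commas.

jikim, toe

The alternation tracks the last vowel of the stem — -kim when the last vowel of the stem is a high vowel (*oji*, *pahu*); -e when the last vowel of the stem is a non-high vowel (*ahare*, *suba*, *ono*).
*ji* — last vowel /i/ (a high vowel) → -kim → *jikim*.
*to* — last vowel /o/ (a non-high vowel) → -e → *toe*.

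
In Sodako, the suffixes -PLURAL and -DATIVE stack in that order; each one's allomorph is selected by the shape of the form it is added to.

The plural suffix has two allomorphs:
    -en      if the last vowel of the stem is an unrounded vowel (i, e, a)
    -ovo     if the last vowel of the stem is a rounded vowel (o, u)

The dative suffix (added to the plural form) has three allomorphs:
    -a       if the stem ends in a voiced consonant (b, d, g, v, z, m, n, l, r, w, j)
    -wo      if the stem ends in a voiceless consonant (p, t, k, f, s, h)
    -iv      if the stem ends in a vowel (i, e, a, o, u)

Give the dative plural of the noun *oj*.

*oj* — last vowel /o/ (a rounded vowel) → -ovo → *ojovo*.
The plural form *ojovo*: final sound = /o/, a vowel → -iv → *ojovoiv*.

ojovoiv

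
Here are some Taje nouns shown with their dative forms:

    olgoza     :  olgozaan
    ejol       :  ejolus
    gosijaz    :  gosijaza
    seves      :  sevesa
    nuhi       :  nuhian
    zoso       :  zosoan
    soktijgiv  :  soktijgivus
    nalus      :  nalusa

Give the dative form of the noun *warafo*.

warafoan

The suffix is conditioned by the final sound: -a when the stem ends in a sibilant (*gosijaz*, *seves*, *nalus*); -us when the stem ends in a non-sibilant consonant (*ejol*, *soktijgiv*); -an when the stem ends in a vowel (*olgoza*, *nuhi*, *zoso*).
*warafo*: final sound = /o/, a vowel → -an → *warafoan*.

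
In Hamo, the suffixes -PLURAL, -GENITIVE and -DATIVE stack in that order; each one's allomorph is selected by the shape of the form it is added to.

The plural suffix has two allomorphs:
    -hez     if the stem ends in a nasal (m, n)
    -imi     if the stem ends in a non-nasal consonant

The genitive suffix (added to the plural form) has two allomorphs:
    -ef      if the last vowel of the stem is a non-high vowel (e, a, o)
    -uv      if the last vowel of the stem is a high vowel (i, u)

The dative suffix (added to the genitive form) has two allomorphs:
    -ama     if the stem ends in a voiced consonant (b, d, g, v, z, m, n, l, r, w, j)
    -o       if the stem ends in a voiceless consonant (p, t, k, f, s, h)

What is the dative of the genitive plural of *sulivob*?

sulivobimiuvama

*sulivob* — final consonant /b/ (non-nasal) → -imi → *sulivobimi*.
The plural form *sulivobimi*: last vowel = /i/, a high vowel → -uv → *sulivobimiuv*.
The final consonant of the genitive form *sulivobimiuv* is /v/, which is voiced, so the dative suffix is -ama, giving *sulivobimiuvama*.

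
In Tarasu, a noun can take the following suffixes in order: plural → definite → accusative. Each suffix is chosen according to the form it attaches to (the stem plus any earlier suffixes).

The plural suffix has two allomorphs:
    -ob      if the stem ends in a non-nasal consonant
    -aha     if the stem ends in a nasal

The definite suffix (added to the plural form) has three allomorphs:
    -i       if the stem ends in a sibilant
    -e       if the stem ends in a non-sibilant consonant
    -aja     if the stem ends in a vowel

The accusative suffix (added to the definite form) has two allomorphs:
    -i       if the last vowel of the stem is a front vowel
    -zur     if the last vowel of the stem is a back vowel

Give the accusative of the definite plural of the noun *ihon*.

*ihon*: final consonant = /n/, a nasal → -aha → *ihonaha*.
The plural form *ihonaha* — final sound /a/ (a vowel) → -aja → *ihonahaaja*.
The last vowel of the definite form *ihonahaaja* is /a/, which is a back vowel, so the accusative suffix is -zur, giving *ihonahaajazur*.

ihonahaajazur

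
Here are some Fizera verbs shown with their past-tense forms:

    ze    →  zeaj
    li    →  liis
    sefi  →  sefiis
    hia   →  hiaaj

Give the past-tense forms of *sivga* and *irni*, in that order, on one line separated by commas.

Looking at the last vowel of each stem: -is when the last vowel of the stem is a high vowel (*li*, *sefi*); -aj when the last vowel of the stem is a non-high vowel (*ze*, *hia*).
*sivga* — last vowel /a/ (a non-high vowel) → -aj → *sivgaaj*.
*irni*: last vowel = /i/, a high vowel → -is → *irniis*.

sivgaaj, irniis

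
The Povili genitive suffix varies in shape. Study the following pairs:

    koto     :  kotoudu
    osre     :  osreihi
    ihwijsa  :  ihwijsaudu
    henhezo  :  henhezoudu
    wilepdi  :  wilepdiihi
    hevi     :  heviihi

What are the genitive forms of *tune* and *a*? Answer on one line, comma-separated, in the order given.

tuneihi, audu

The pattern is front/back vowel harmony: -ihi when the last vowel of the stem is a front vowel (*osre*, *wilepdi*, *hevi*); -udu when the last vowel of the stem is a back vowel (*koto*, *ihwijsa*, *henhezo*).
*tune*: last vowel = /e/, a front vowel → -ihi → *tuneihi*.
Since the last vowel of *a* is /a/ (a back vowel), it takes -udu, giving *audu*.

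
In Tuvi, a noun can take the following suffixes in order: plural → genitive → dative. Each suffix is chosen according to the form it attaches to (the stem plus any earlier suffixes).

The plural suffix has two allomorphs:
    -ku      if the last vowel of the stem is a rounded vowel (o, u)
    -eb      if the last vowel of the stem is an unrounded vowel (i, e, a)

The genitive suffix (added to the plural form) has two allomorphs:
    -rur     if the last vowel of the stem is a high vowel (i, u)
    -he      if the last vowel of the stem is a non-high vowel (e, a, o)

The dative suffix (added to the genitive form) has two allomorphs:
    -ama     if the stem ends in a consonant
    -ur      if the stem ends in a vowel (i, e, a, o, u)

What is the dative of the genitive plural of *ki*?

kiebheur

*ki*: last vowel = /i/, an unrounded vowel → -eb → *kieb*.
The plural form *kieb*: last vowel = /e/, a non-high vowel → -he → *kiebhe*.
Since the final sound of the genitive form *kiebhe* is /e/ (a vowel), it takes -ur, giving *kiebheur*.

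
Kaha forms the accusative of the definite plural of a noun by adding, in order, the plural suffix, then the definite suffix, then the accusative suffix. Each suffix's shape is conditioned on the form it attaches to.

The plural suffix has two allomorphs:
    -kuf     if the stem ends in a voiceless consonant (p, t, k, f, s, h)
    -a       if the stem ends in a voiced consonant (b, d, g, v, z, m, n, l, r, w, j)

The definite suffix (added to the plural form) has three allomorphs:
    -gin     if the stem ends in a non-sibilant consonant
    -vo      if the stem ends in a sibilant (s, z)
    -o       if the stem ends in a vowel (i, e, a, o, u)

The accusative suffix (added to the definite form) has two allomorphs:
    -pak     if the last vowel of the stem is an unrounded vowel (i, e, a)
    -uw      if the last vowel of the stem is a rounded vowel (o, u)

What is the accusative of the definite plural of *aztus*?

aztuskufginpak

*aztus*: final consonant = /s/, voiceless → -kuf → *aztuskuf*.
The plural form *aztuskuf* — final sound /f/ (a non-sibilant consonant) → -gin → *aztuskufgin*.
The last vowel of the definite form *aztuskufgin* is /i/, which is an unrounded vowel, so the accusative suffix is -pak, giving *aztuskufginpak*.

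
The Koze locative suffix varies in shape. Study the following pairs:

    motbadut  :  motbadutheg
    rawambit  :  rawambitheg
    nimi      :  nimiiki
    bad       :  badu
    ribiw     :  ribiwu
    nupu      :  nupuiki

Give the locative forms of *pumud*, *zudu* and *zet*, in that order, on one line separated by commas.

pumudu, zuduiki, zetheg

The pattern is voicing of the final sound: -heg when the stem ends in a voiceless consonant (*motbadut*, *rawambit*); -u when the stem ends in a voiced consonant (*bad*, *ribiw*); -iki when the stem ends in a vowel (*nimi*, *nupu*).
The final sound of *pumud* is /d/, which is a voiced consonant, so the suffix is -u, giving *pumudu*.
*zudu* — final sound /u/ (a vowel) → -iki → *zuduiki*.
The final sound of *zet* is /t/, which is a voiceless consonant, so the suffix is -heg, giving *zetheg*.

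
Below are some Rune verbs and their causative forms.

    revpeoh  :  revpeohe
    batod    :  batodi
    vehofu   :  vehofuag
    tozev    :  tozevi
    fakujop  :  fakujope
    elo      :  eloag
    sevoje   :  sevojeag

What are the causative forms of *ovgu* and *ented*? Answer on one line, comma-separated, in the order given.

ovguag, entedi

The suffix is conditioned by the final sound: -e when the stem ends in a voiceless consonant (*revpeoh*, *fakujop*); -i when the stem ends in a voiced consonant (*batod*, *tozev*); -ag when the stem ends in a vowel (*vehofu*, *elo*, *sevoje*).
*ovgu* — final sound /u/ (a vowel) → -ag → *ovguag*.
Since the final sound of *ented* is /d/ (a voiced consonant), it takes -i, giving *entedi*.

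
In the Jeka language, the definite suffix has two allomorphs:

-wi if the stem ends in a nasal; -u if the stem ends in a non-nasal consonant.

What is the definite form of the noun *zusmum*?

*zusmum*: final consonant = /m/, a nasal → -wi → *zusmumwi*.

zusmumwi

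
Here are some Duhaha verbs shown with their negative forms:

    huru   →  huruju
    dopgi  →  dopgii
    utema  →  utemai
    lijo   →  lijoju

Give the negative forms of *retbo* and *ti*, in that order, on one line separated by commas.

The suffix is conditioned by the last vowel: -ju when the last vowel of the stem is a rounded vowel (*huru*, *lijo*); -i when the last vowel of the stem is an unrounded vowel (*dopgi*, *utema*).
*retbo*: last vowel = /o/, a rounded vowel → -ju → *retboju*.
Since the last vowel of *ti* is /i/ (an unrounded vowel), it takes -i, giving *tii*.

retboju, tii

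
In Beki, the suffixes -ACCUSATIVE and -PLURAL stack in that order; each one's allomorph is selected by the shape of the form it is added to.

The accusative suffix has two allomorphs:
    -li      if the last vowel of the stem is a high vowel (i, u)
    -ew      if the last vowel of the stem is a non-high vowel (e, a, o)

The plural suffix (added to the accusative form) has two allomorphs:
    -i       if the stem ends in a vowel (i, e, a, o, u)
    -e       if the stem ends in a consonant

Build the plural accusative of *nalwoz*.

*nalwoz*: last vowel = /o/, a non-high vowel → -ew → *nalwozew*.
Since the final sound of the accusative form *nalwozew* is /w/ (a consonant), it takes -e, giving *nalwozewe*.

nalwozewe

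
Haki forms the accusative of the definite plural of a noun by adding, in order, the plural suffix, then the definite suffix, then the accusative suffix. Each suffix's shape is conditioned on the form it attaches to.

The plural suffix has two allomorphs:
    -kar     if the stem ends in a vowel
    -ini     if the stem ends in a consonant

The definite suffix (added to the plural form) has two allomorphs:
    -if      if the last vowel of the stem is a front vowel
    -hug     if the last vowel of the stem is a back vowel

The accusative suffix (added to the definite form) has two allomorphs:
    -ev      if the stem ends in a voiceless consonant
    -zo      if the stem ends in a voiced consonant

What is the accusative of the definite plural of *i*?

ikarhugzo

Since the final sound of *i* is /i/ (a vowel), it takes -kar, giving *ikar*.
The last vowel of the plural form *ikar* is /a/, which is a back vowel, so the definite suffix is -hug, giving *ikarhug*.
The definite form *ikarhug* — final consonant /g/ (voiced) → -zo → *ikarhugzo*.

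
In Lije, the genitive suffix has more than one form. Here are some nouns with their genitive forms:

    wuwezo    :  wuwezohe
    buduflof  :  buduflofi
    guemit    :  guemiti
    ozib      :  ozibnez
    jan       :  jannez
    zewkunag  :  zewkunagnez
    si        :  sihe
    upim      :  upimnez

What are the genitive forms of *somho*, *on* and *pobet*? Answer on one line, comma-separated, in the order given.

somhohe, onnez, pobeti

Looking at the final sound of each stem: -i when the stem ends in a voiceless consonant (*buduflof*, *guemit*); -nez when the stem ends in a voiced consonant (*ozib*, *jan*, *zewkunag*, *upim*); -he when the stem ends in a vowel (*wuwezo*, *si*).
*somho* — final sound /o/ (a vowel) → -he → *somhohe*.
Since the final sound of *on* is /n/ (a voiced consonant), it takes -nez, giving *onnez*.
Since the final sound of *pobet* is /t/ (a voiceless consonant), it takes -i, giving *pobeti*.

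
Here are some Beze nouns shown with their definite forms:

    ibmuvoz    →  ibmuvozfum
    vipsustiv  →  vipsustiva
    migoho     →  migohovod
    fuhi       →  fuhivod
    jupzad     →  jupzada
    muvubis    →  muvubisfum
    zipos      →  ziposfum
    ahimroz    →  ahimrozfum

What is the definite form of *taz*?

tazfum

The pattern is sibilance of the final sound: -fum when the stem ends in a sibilant (*ibmuvoz*, *muvubis*, *zipos*, *ahimroz*); -a when the stem ends in a non-sibilant consonant (*vipsustiv*, *jupzad*); -vod when the stem ends in a vowel (*migoho*, *fuhi*).
The final sound of *taz* is /z/, which is a sibilant, so the suffix is -fum, giving *tazfum*.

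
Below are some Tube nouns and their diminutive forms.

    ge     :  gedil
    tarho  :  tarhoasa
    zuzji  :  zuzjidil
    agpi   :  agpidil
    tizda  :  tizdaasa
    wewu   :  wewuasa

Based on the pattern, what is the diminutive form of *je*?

The suffix is conditioned by the last vowel: -dil when the last vowel of the stem is a front vowel (*ge*, *zuzji*, *agpi*); -asa when the last vowel of the stem is a back vowel (*tarho*, *tizda*, *wewu*).
*je*: last vowel = /e/, a front vowel → -dil → *jedil*.

jedil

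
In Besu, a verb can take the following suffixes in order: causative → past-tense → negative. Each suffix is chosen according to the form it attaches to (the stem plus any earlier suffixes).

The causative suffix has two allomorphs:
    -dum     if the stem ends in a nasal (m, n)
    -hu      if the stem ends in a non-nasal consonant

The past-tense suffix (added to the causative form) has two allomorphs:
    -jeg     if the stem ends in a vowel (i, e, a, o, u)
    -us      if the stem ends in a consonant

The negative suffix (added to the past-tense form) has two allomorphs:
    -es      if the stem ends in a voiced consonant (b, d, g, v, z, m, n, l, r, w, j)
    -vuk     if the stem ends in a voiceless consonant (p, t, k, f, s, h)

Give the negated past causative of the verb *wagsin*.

wagsindumusvuk

*wagsin* — final consonant /n/ (a nasal) → -dum → *wagsindum*.
The causative form *wagsindum* — final sound /m/ (a consonant) → -us → *wagsindumus*.
The final consonant of the past-tense form *wagsindumus* is /s/, which is voiceless, so the negative suffix is -vuk, giving *wagsindumusvuk*.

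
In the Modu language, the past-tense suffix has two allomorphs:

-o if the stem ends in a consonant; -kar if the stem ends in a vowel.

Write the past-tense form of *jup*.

jupo

*jup* — final sound /p/ (a consonant) → -o → *jupo*.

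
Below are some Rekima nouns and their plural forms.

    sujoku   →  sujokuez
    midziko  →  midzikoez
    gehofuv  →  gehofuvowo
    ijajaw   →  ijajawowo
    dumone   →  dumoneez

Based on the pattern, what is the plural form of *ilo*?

iloez

The pattern is consonant vs. vowel: -owo when the stem ends in a consonant (*gehofuv*, *ijajaw*); -ez when the stem ends in a vowel (*sujoku*, *midziko*, *dumone*).
*ilo*: final sound = /o/, a vowel → -ez → *iloez*.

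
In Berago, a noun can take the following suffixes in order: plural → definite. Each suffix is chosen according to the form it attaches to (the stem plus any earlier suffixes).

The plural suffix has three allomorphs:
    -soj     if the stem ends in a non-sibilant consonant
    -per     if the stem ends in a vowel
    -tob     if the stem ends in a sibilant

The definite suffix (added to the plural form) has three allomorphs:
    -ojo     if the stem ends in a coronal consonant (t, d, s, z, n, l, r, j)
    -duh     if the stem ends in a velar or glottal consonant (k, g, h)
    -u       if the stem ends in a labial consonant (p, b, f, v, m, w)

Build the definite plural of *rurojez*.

The final sound of *rurojez* is /z/, which is a sibilant, so the plural suffix is -tob, giving *rurojeztob*.
Since the final consonant of the plural form *rurojeztob* is /b/ (labial), it takes -u, giving *rurojeztobu*.

rurojeztobu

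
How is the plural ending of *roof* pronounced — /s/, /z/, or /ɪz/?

/s/

The stem *roof* ends in a voiceless non-sibilant consonant.
The plural suffix surfaces as /ɪz/ after sibilants, /s/ after other voiceless consonants, and /z/ after other voiced sounds.
So the plural -s on *roof* is pronounced /s/.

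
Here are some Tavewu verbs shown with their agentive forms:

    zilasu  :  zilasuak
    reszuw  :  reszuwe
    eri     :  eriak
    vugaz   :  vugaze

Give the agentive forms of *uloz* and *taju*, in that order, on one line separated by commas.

The suffix is conditioned by the final sound: -e when the stem ends in a consonant (*reszuw*, *vugaz*); -ak when the stem ends in a vowel (*zilasu*, *eri*).
*uloz*: final sound = /z/, a consonant → -e → *uloze*.
*taju* — final sound /u/ (a vowel) → -ak → *tajuak*.

uloze, tajuak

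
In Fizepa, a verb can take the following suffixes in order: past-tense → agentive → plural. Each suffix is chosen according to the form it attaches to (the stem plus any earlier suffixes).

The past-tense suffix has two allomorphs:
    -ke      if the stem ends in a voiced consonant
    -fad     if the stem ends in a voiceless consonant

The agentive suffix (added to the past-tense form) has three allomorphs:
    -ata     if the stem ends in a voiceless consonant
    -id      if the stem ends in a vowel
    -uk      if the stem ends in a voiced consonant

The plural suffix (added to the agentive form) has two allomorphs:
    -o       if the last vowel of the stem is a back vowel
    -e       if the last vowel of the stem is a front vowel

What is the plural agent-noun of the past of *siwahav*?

The final consonant of *siwahav* is /v/, which is voiced, so the past-tense suffix is -ke, giving *siwahavke*.
The final sound of the past-tense form *siwahavke* is /e/, which is a vowel, so the agentive suffix is -id, giving *siwahavkeid*.
The last vowel of the agentive form *siwahavkeid* is /i/, which is a front vowel, so the plural suffix is -e, giving *siwahavkeide*.

siwahavkeide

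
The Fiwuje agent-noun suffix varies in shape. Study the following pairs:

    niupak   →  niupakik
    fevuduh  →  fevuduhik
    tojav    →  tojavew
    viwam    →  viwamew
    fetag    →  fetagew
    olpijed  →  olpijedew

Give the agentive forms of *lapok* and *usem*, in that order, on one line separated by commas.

lapokik, usemew

The alternation tracks the final consonant of the stem — -ik when the stem ends in a voiceless consonant (*niupak*, *fevuduh*); -ew when the stem ends in a voiced consonant (*tojav*, *viwam*, *fetag*, *olpijed*).
Since the final consonant of *lapok* is /k/ (voiceless), it takes -ik, giving *lapokik*.
*usem*: final consonant = /m/, voiced → -ew → *usemew*.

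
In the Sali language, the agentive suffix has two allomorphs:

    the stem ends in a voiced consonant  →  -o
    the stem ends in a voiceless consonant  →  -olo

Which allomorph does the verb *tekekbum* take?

The final consonant of *tekekbum* is /m/, which is voiced, so the suffix is -o.

-o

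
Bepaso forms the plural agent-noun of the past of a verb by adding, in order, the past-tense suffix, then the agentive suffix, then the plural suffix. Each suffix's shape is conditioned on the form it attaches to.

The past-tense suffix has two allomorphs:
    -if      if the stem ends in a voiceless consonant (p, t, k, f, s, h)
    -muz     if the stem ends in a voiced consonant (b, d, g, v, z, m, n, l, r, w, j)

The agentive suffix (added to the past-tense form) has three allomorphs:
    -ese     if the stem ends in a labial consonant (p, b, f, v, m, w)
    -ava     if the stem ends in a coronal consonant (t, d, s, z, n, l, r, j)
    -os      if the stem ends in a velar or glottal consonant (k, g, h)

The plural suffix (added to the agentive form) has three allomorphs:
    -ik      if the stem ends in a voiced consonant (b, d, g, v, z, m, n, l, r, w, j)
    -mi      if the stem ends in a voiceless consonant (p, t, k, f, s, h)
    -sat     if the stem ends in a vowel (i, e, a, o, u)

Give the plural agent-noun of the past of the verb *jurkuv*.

The final consonant of *jurkuv* is /v/, which is voiced, so the past-tense suffix is -muz, giving *jurkuvmuz*.
The past-tense form *jurkuvmuz* — final consonant /z/ (coronal) → -ava → *jurkuvmuzava*.
Since the final sound of the agentive form *jurkuvmuzava* is /a/ (a vowel), it takes -sat, giving *jurkuvmuzavasat*.

jurkuvmuzavasat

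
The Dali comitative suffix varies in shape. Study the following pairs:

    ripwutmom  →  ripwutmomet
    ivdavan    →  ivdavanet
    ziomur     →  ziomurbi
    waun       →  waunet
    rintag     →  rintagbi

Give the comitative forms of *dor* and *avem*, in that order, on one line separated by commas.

dorbi, avemet

The alternation tracks the final consonant of the stem — -et when the stem ends in a nasal (*ripwutmom*, *ivdavan*, *waun*); -bi when the stem ends in a non-nasal consonant (*ziomur*, *rintag*).
*dor* — final consonant /r/ (non-nasal) → -bi → *dorbi*.
*avem* — final consonant /m/ (a nasal) → -et → *avemet*.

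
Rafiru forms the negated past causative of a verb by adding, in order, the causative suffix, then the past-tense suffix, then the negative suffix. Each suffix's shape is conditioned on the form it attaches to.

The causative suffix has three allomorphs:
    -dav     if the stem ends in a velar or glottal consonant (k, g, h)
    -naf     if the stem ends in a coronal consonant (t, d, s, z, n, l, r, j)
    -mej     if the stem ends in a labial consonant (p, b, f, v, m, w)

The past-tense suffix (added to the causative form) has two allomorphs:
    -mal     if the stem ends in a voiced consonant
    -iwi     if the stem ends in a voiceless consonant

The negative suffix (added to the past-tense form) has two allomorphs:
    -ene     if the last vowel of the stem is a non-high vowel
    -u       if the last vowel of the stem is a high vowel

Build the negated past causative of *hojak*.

*hojak*: final consonant = /k/, velar/glottal → -dav → *hojakdav*.
The causative form *hojakdav*: final consonant = /v/, voiced → -mal → *hojakdavmal*.
Since the last vowel of the past-tense form *hojakdavmal* is /a/ (a non-high vowel), it takes -ene, giving *hojakdavmalene*.

hojakdavmalene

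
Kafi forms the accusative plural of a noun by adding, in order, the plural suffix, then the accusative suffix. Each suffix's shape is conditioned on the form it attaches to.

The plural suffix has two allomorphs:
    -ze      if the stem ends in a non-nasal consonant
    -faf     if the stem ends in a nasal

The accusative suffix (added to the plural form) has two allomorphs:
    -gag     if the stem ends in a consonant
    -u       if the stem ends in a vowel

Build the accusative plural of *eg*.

egzeu

*eg*: final consonant = /g/, non-nasal → -ze → *egze*.
The final sound of the plural form *egze* is /e/, which is a vowel, so the accusative suffix is -u, giving *egzeu*.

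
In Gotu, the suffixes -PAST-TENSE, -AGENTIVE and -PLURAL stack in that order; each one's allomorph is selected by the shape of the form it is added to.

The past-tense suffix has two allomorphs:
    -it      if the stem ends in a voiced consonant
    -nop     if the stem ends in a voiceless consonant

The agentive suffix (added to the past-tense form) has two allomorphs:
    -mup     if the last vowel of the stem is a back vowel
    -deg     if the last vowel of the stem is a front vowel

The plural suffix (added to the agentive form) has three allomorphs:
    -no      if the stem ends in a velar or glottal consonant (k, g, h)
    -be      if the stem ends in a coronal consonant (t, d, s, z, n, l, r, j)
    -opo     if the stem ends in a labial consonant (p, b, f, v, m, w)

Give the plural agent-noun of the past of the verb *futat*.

futatnopmupopo

The final consonant of *futat* is /t/, which is voiceless, so the past-tense suffix is -nop, giving *futatnop*.
Since the last vowel of the past-tense form *futatnop* is /o/ (a back vowel), it takes -mup, giving *futatnopmup*.
The agentive form *futatnopmup* — final consonant /p/ (labial) → -opo → *futatnopmupopo*.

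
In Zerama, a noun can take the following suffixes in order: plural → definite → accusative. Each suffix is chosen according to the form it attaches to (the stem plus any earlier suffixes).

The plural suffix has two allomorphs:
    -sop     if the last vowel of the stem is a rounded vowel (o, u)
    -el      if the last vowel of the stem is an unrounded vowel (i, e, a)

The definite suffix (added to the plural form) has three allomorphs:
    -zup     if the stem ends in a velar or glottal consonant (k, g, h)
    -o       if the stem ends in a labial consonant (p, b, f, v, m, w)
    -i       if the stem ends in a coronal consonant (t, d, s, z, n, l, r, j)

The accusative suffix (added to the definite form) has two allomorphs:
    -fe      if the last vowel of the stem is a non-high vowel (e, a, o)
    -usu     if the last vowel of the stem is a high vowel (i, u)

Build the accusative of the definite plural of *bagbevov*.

bagbevovsopofe

*bagbevov* — last vowel /o/ (a rounded vowel) → -sop → *bagbevovsop*.
The plural form *bagbevovsop* — final consonant /p/ (labial) → -o → *bagbevovsopo*.
The definite form *bagbevovsopo*: last vowel = /o/, a non-high vowel → -fe → *bagbevovsopofe*.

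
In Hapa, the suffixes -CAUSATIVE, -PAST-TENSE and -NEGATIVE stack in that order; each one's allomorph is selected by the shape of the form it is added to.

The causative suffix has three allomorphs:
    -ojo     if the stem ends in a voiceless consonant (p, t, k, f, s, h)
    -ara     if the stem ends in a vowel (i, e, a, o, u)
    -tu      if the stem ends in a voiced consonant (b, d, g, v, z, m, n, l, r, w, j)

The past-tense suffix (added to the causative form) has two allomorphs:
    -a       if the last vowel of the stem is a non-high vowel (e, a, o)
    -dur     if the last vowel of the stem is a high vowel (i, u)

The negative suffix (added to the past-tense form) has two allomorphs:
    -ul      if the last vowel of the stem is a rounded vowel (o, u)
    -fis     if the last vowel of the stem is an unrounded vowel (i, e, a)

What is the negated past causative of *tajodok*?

*tajodok*: final sound = /k/, a voiceless consonant → -ojo → *tajodokojo*.
Since the last vowel of the causative form *tajodokojo* is /o/ (a non-high vowel), it takes -a, giving *tajodokojoa*.
The past-tense form *tajodokojoa*: last vowel = /a/, an unrounded vowel → -fis → *tajodokojoafis*.

tajodokojoafis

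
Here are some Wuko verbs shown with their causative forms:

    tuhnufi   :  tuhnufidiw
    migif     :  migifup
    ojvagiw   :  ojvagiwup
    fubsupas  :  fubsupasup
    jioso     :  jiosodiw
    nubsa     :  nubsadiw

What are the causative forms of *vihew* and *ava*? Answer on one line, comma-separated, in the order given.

vihewup, avadiw

The alternation tracks the final sound of the stem — -up when the stem ends in a consonant (*migif*, *ojvagiw*, *fubsupas*); -diw when the stem ends in a vowel (*tuhnufi*, *jioso*, *nubsa*).
*vihew*: final sound = /w/, a consonant → -up → *vihewup*.
Since the final sound of *ava* is /a/ (a vowel), it takes -diw, giving *avadiw*.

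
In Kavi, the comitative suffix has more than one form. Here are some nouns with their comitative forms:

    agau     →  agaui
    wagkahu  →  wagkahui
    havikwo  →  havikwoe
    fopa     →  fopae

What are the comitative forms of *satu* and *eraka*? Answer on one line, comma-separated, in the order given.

Looking at the last vowel of each stem: -i when the last vowel of the stem is a high vowel (*agau*, *wagkahu*); -e when the last vowel of the stem is a non-high vowel (*havikwo*, *fopa*).
Since the last vowel of *satu* is /u/ (a high vowel), it takes -i, giving *satui*.
Since the last vowel of *eraka* is /a/ (a non-high vowel), it takes -e, giving *erakae*.

satui, erakae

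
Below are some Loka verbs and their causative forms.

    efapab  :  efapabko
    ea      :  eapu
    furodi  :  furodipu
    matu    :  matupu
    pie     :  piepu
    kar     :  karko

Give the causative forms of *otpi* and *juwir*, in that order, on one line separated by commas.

otpipu, juwirko

The suffix is conditioned by the final sound: -ko when the stem ends in a consonant (*efapab*, *kar*); -pu when the stem ends in a vowel (*ea*, *furodi*, *matu*, *pie*).
The final sound of *otpi* is /i/, which is a vowel, so the suffix is -pu, giving *otpipu*.
The final sound of *juwir* is /r/, which is a consonant, so the suffix is -ko, giving *juwirko*.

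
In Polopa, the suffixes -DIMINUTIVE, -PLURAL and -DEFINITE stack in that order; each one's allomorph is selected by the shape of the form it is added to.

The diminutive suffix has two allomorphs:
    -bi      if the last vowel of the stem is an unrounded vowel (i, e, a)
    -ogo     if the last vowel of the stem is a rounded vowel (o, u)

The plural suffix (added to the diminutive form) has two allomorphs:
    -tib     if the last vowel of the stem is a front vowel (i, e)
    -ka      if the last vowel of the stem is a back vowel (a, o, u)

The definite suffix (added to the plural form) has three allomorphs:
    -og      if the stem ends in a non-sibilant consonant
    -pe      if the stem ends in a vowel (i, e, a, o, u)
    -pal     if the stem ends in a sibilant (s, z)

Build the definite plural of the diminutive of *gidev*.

gidevbitibog

*gidev*: last vowel = /e/, an unrounded vowel → -bi → *gidevbi*.
The diminutive form *gidevbi* — last vowel /i/ (a front vowel) → -tib → *gidevbitib*.
Since the final sound of the plural form *gidevbitib* is /b/ (a non-sibilant consonant), it takes -og, giving *gidevbitibog*.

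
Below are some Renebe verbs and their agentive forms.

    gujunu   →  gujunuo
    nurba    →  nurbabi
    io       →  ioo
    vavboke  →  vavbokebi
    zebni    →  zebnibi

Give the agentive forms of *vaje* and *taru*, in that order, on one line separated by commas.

Looking at the last vowel of each stem: -o when the last vowel of the stem is a rounded vowel (*gujunu*, *io*); -bi when the last vowel of the stem is an unrounded vowel (*nurba*, *vavboke*, *zebni*).
*vaje* — last vowel /e/ (an unrounded vowel) → -bi → *vajebi*.
*taru* — last vowel /u/ (a rounded vowel) → -o → *taruo*.

vajebi, taruo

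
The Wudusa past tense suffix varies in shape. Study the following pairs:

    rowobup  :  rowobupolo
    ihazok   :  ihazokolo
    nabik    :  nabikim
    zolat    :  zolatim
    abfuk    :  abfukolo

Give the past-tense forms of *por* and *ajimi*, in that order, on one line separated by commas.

The suffix is conditioned by the last vowel: -olo when the last vowel of the stem is a rounded vowel (*rowobup*, *ihazok*, *abfuk*); -im when the last vowel of the stem is an unrounded vowel (*nabik*, *zolat*).
*por*: last vowel = /o/, a rounded vowel → -olo → *porolo*.
The last vowel of *ajimi* is /i/, which is an unrounded vowel, so the suffix is -im, giving *ajimiim*.

porolo, ajimiim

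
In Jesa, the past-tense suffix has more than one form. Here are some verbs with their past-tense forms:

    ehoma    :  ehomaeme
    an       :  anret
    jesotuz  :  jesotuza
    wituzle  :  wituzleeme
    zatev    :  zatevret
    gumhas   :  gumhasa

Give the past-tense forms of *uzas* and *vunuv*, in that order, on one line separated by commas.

uzasa, vunuvret

Looking at the final sound of each stem: -a when the stem ends in a sibilant (*jesotuz*, *gumhas*); -ret when the stem ends in a non-sibilant consonant (*an*, *zatev*); -eme when the stem ends in a vowel (*ehoma*, *wituzle*).
The final sound of *uzas* is /s/, which is a sibilant, so the suffix is -a, giving *uzasa*.
*vunuv*: final sound = /v/, a non-sibilant consonant → -ret → *vunuvret*.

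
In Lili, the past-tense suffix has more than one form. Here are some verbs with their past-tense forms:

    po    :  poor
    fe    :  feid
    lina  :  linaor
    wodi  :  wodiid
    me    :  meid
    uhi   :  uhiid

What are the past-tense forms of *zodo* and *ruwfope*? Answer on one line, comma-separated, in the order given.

zodoor, ruwfopeid

Looking at the last vowel of each stem: -id when the last vowel of the stem is a front vowel (*fe*, *wodi*, *me*, *uhi*); -or when the last vowel of the stem is a back vowel (*po*, *lina*).
The last vowel of *zodo* is /o/, which is a back vowel, so the suffix is -or, giving *zodoor*.
*ruwfope* — last vowel /e/ (a front vowel) → -id → *ruwfopeid*.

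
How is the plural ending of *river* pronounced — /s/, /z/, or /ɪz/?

/z/

The stem *river* ends in a voiced non-sibilant sound.
The plural suffix surfaces as /ɪz/ after sibilants, /s/ after other voiceless consonants, and /z/ after other voiced sounds.
So the plural -s on *river* is pronounced /z/.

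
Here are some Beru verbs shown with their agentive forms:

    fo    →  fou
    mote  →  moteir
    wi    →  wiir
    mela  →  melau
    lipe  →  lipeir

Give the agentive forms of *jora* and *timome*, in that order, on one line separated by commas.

Looking at the last vowel of each stem: -ir when the last vowel of the stem is a front vowel (*mote*, *wi*, *lipe*); -u when the last vowel of the stem is a back vowel (*fo*, *mela*).
Since the last vowel of *jora* is /a/ (a back vowel), it takes -u, giving *jorau*.
*timome*: last vowel = /e/, a front vowel → -ir → *timomeir*.

jorau, timomeir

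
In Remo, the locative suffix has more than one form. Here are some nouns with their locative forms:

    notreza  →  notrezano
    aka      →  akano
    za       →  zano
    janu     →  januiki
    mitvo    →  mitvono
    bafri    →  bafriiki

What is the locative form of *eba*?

The alternation tracks the last vowel of the stem — -iki when the last vowel of the stem is a high vowel (*janu*, *bafri*); -no when the last vowel of the stem is a non-high vowel (*notreza*, *aka*, *za*, *mitvo*).
The last vowel of *eba* is /a/, which is a non-high vowel, so the suffix is -no, giving *ebano*.

ebano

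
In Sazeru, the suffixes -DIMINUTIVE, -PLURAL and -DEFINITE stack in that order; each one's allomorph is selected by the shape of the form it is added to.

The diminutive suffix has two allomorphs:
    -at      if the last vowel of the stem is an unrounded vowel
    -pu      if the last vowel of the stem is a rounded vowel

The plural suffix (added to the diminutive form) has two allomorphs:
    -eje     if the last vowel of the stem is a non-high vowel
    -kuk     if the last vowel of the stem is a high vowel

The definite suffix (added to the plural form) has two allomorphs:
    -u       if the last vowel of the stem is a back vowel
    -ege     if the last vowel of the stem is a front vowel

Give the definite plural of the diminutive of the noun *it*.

*it*: last vowel = /i/, an unrounded vowel → -at → *itat*.
The last vowel of the diminutive form *itat* is /a/, which is a non-high vowel, so the plural suffix is -eje, giving *itateje*.
The plural form *itateje*: last vowel = /e/, a front vowel → -ege → *itatejeege*.

itatejeege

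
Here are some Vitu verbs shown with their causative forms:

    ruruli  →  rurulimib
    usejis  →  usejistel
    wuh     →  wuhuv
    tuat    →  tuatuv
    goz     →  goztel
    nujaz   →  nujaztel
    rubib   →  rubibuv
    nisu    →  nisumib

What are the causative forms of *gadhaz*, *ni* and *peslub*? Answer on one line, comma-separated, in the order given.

The alternation tracks the final sound of the stem — -tel when the stem ends in a sibilant (*usejis*, *goz*, *nujaz*); -uv when the stem ends in a non-sibilant consonant (*wuh*, *tuat*, *rubib*); -mib when the stem ends in a vowel (*ruruli*, *nisu*).
*gadhaz*: final sound = /z/, a sibilant → -tel → *gadhaztel*.
Since the final sound of *ni* is /i/ (a vowel), it takes -mib, giving *nimib*.
Since the final sound of *peslub* is /b/ (a non-sibilant consonant), it takes -uv, giving *peslubuv*.

gadhaztel, nimib, peslubuv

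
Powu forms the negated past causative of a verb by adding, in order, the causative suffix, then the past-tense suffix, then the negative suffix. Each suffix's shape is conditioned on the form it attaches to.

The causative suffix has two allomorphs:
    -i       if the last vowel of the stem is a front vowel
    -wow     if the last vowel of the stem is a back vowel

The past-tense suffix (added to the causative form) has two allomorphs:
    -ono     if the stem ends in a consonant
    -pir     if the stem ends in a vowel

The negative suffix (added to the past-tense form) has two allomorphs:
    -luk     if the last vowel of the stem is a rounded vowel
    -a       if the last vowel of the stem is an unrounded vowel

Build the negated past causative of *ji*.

jiipira

Since the last vowel of *ji* is /i/ (a front vowel), it takes -i, giving *jii*.
The causative form *jii*: final sound = /i/, a vowel → -pir → *jiipir*.
The past-tense form *jiipir* — last vowel /i/ (an unrounded vowel) → -a → *jiipira*.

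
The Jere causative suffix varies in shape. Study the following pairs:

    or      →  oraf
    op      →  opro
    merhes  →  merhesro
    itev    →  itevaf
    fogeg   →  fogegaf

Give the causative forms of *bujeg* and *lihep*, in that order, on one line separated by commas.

bujegaf, lihepro

The alternation tracks the final consonant of the stem — -ro when the stem ends in a voiceless consonant (*op*, *merhes*); -af when the stem ends in a voiced consonant (*or*, *itev*, *fogeg*).
The final consonant of *bujeg* is /g/, which is voiced, so the suffix is -af, giving *bujegaf*.
*lihep*: final consonant = /p/, voiceless → -ro → *lihepro*.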